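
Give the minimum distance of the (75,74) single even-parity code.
d_min = 2 (flipping one data bit also flips the parity bit, so the two closest codewords differ in exactly 2 positions).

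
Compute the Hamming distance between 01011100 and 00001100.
XOR = 01010000, count of 1s = 2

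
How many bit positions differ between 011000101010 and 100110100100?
XOR = 111110001110, count of 1s = 8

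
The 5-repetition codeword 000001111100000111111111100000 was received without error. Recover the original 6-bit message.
Split into 5-bit blocks: 00000 11111 00000 11111 11111 00000
Data = 010110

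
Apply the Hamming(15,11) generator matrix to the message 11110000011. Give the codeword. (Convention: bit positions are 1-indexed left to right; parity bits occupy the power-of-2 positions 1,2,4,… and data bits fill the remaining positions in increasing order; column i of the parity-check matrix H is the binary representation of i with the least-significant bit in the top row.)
Codeword c = d · G (mod 2), d = 11110000011:
  c[0] = d·G[:,0] = (11110000011)·(11011010101) mod 2 = 1+1+0+1+0+0+0+0+0+0+1 mod 2 = 0
  c[1] = d·G[:,1] = (11110000011)·(10110110011) mod 2 = 1+0+1+1+0+0+0+0+0+1+1 mod 2 = 1
  c[2] = d·G[:,2] = (11110000011)·(10000000000) mod 2 = 1+0+0+0+0+0+0+0+0+0+0 mod 2 = 1
  c[3] = d·G[:,3] = (11110000011)·(01110001111) mod 2 = 0+1+1+1+0+0+0+0+0+1+1 mod 2 = 1
  c[4] = d·G[:,4] = (11110000011)·(01000000000) mod 2 = 0+1+0+0+0+0+0+0+0+0+0 mod 2 = 1
  c[5] = d·G[:,5] = (11110000011)·(00100000000) mod 2 = 0+0+1+0+0+0+0+0+0+0+0 mod 2 = 1
  c[6] = d·G[:,6] = (11110000011)·(00010000000) mod 2 = 0+0+0+1+0+0+0+0+0+0+0 mod 2 = 1
  c[7] = d·G[:,7] = (11110000011)·(00001111111) mod 2 = 0+0+0+0+0+0+0+0+0+1+1 mod 2 = 0
  c[8] = d·G[:,8] = (11110000011)·(00001000000) mod 2 = 0+0+0+0+0+0+0+0+0+0+0 mod 2 = 0
  c[9] = d·G[:,9] = (11110000011)·(00000100000) mod 2 = 0+0+0+0+0+0+0+0+0+0+0 mod 2 = 0
  c[10] = d·G[:,10] = (11110000011)·(00000010000) mod 2 = 0+0+0+0+0+0+0+0+0+0+0 mod 2 = 0
  c[11] = d·G[:,11] = (11110000011)·(00000001000) mod 2 = 0+0+0+0+0+0+0+0+0+0+0 mod 2 = 0
  c[12] = d·G[:,12] = (11110000011)·(00000000100) mod 2 = 0+0+0+0+0+0+0+0+0+0+0 mod 2 = 0
  c[13] = d·G[:,13] = (11110000011)·(00000000010) mod 2 = 0+0+0+0+0+0+0+0+0+1+0 mod 2 = 1
  c[14] = d·G[:,14] = (11110000011)·(00000000001) mod 2 = 0+0+0+0+0+0+0+0+0+0+1 mod 2 = 1
Codeword = 011111100000011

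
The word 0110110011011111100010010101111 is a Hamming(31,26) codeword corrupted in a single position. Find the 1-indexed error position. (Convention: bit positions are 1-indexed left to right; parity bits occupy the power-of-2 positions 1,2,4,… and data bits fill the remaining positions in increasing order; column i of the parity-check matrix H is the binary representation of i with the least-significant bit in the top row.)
Syndrome s = H · r^T (mod 2), r = 0110110011011111100010010101111:
  s[0] = (1010101010101010101010101010101)·(0110110011011111100010010101111) mod 2 = 0+0+1+0+1+0+0+0+1+0+0+0+1+0+1+0+1+0+0+0+1+0+0+0+0+0+0+0+1+0+1 mod 2 = 1
  s[1] = (0110011001100110011001100110011)·(0110110011011111100010010101111) mod 2 = 0+1+1+0+0+1+0+0+0+1+0+0+0+1+1+0+0+0+0+0+0+0+0+0+0+1+0+0+0+1+1 mod 2 = 1
  s[2] = (0001111000011110000111100001111)·(0110110011011111100010010101111) mod 2 = 0+0+0+0+1+1+0+0+0+0+0+1+1+1+1+0+0+0+0+0+1+0+0+0+0+0+0+1+1+1+1 mod 2 = 1
  s[3] = (0000000111111110000000011111111)·(0110110011011111100010010101111) mod 2 = 0+0+0+0+0+0+0+0+1+1+0+1+1+1+1+0+0+0+0+0+0+0+0+1+0+1+0+1+1+1+1 mod 2 = 0
  s[4] = (0000000000000001111111111111111)·(0110110011011111100010010101111) mod 2 = 0+0+0+0+0+0+0+0+0+0+0+0+0+0+0+1+1+0+0+0+1+0+0+1+0+1+0+1+1+1+1 mod 2 = 1
Syndrome = 11101
Column i of H is the binary representation of i, so the syndrome is the binary index of the flipped bit.
Read s = 11101 with s[0] as LSB: 1·2^0 + 1·2^1 + 1·2^2 + 0·2^3 + 1·2^4 = 23.
Error is at bit position 23.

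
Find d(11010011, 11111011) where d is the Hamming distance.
XOR = 00101000, count of 1s = 2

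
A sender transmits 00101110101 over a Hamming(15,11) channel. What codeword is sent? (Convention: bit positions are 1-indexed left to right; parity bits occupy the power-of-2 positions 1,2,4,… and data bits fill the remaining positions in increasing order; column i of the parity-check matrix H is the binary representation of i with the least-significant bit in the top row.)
Codeword c = d · G (mod 2), d = 00101110101:
  c[0] = d·G[:,0] = (00101110101)·(11011010101) mod 2 = 0+0+0+0+1+0+1+0+1+0+1 mod 2 = 0
  c[1] = d·G[:,1] = (00101110101)·(10110110011) mod 2 = 0+0+1+0+0+1+1+0+0+0+1 mod 2 = 0
  c[2] = d·G[:,2] = (00101110101)·(10000000000) mod 2 = 0+0+0+0+0+0+0+0+0+0+0 mod 2 = 0
  c[3] = d·G[:,3] = (00101110101)·(01110001111) mod 2 = 0+0+1+0+0+0+0+0+1+0+1 mod 2 = 1
  c[4] = d·G[:,4] = (00101110101)·(01000000000) mod 2 = 0+0+0+0+0+0+0+0+0+0+0 mod 2 = 0
  c[5] = d·G[:,5] = (00101110101)·(00100000000) mod 2 = 0+0+1+0+0+0+0+0+0+0+0 mod 2 = 1
  c[6] = d·G[:,6] = (00101110101)·(00010000000) mod 2 = 0+0+0+0+0+0+0+0+0+0+0 mod 2 = 0
  c[7] = d·G[:,7] = (00101110101)·(00001111111) mod 2 = 0+0+0+0+1+1+1+0+1+0+1 mod 2 = 1
  c[8] = d·G[:,8] = (00101110101)·(00001000000) mod 2 = 0+0+0+0+1+0+0+0+0+0+0 mod 2 = 1
  c[9] = d·G[:,9] = (00101110101)·(00000100000) mod 2 = 0+0+0+0+0+1+0+0+0+0+0 mod 2 = 1
  c[10] = d·G[:,10] = (00101110101)·(00000010000) mod 2 = 0+0+0+0+0+0+1+0+0+0+0 mod 2 = 1
  c[11] = d·G[:,11] = (00101110101)·(00000001000) mod 2 = 0+0+0+0+0+0+0+0+0+0+0 mod 2 = 0
  c[12] = d·G[:,12] = (00101110101)·(00000000100) mod 2 = 0+0+0+0+0+0+0+0+1+0+0 mod 2 = 1
  c[13] = d·G[:,13] = (00101110101)·(00000000010) mod 2 = 0+0+0+0+0+0+0+0+0+0+0 mod 2 = 0
  c[14] = d·G[:,14] = (00101110101)·(00000000001) mod 2 = 0+0+0+0+0+0+0+0+0+0+1 mod 2 = 1
Codeword = 000101011110101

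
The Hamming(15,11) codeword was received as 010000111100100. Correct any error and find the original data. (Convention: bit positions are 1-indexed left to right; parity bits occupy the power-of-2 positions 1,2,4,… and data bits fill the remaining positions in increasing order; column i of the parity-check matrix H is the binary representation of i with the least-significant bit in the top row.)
Syndrome s = H · r^T (mod 2), r = 010000111100100:
  s[0] = (101010101010101)·(010000111100100) mod 2 = 0+0+0+0+0+0+1+0+1+0+0+0+1+0+0 mod 2 = 1
  s[1] = (011001100110011)·(010000111100100) mod 2 = 0+1+0+0+0+0+1+0+0+1+0+0+0+0+0 mod 2 = 1
  s[2] = (000111100001111)·(010000111100100) mod 2 = 0+0+0+0+0+0+1+0+0+0+0+0+1+0+0 mod 2 = 0
  s[3] = (000000011111111)·(010000111100100) mod 2 = 0+0+0+0+0+0+0+1+1+1+0+0+1+0+0 mod 2 = 0
Syndrome = 1100
Column 3 of H equals this syndrome → error at bit 3 (1-indexed).
Flip bit 3: 010000111100100 → 011000111100100
Extract data bits at positions {3,5,6,7,9,10,11,12,13,14,15}: 10011100100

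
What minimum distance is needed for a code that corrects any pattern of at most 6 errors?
Correcting t errors requires d_min ≥ 2t + 1 = 2·6 + 1 = 13.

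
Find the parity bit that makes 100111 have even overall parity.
Sum of data bits: 1+0+0+1+1+1 = 4.
4 mod 2 = 0, so parity bit = 0.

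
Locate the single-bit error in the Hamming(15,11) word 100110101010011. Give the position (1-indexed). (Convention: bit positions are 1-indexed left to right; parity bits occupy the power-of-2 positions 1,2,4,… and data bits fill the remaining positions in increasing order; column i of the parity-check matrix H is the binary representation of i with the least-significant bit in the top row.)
Syndrome s = H · r^T (mod 2), r = 100110101010011:
  s[0] = (101010101010101)·(100110101010011) mod 2 = 1+0+0+0+1+0+1+0+1+0+1+0+0+0+1 mod 2 = 0
  s[1] = (011001100110011)·(100110101010011) mod 2 = 0+0+0+0+0+0+1+0+0+0+1+0+0+1+1 mod 2 = 0
  s[2] = (000111100001111)·(100110101010011) mod 2 = 0+0+0+1+1+0+1+0+0+0+0+0+0+1+1 mod 2 = 1
  s[3] = (000000011111111)·(100110101010011) mod 2 = 0+0+0+0+0+0+0+0+1+0+1+0+0+1+1 mod 2 = 0
Syndrome = 0010
Column i of H is the binary representation of i, so the syndrome is the binary index of the flipped bit.
Read s = 0010 with s[0] as LSB: 0·2^0 + 0·2^1 + 1·2^2 + 0·2^3 = 4.
Error is at bit position 4.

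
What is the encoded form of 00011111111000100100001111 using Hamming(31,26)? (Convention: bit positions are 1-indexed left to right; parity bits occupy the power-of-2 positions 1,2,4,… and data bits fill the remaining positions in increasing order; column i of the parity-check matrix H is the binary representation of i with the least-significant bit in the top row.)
Codeword c = d · G (mod 2), d = 00011111111000100100001111:
  c[0] = d·G[:,0] = (00011111111000100100001111)·(11011010101101010101010101) mod 2 = 0+0+0+1+1+0+1+0+1+0+1+0+0+0+0+0+0+1+0+0+0+0+0+1+0+1 mod 2 = 0
  c[1] = d·G[:,1] = (00011111111000100100001111)·(10110110011011001100110011) mod 2 = 0+0+0+1+0+1+1+0+0+1+1+0+0+0+0+0+0+1+0+0+0+0+0+0+1+1 mod 2 = 0
  c[2] = d·G[:,2] = (00011111111000100100001111)·(10000000000000000000000000) mod 2 = 0+0+0+0+0+0+0+0+0+0+0+0+0+0+0+0+0+0+0+0+0+0+0+0+0+0 mod 2 = 0
  c[3] = d·G[:,3] = (00011111111000100100001111)·(01110001111000111100001111) mod 2 = 0+0+0+1+0+0+0+1+1+1+1+0+0+0+1+0+0+1+0+0+0+0+1+1+1+1 mod 2 = 1
  c[4] = d·G[:,4] = (00011111111000100100001111)·(01000000000000000000000000) mod 2 = 0+0+0+0+0+0+0+0+0+0+0+0+0+0+0+0+0+0+0+0+0+0+0+0+0+0 mod 2 = 0
  c[5] = d·G[:,5] = (00011111111000100100001111)·(00100000000000000000000000) mod 2 = 0+0+0+0+0+0+0+0+0+0+0+0+0+0+0+0+0+0+0+0+0+0+0+0+0+0 mod 2 = 0
  c[6] = d·G[:,6] = (00011111111000100100001111)·(00010000000000000000000000) mod 2 = 0+0+0+1+0+0+0+0+0+0+0+0+0+0+0+0+0+0+0+0+0+0+0+0+0+0 mod 2 = 1
  c[7] = d·G[:,7] = (00011111111000100100001111)·(00001111111000000011111111) mod 2 = 0+0+0+0+1+1+1+1+1+1+1+0+0+0+0+0+0+0+0+0+0+0+1+1+1+1 mod 2 = 1
  c[8] = d·G[:,8] = (00011111111000100100001111)·(00001000000000000000000000) mod 2 = 0+0+0+0+1+0+0+0+0+0+0+0+0+0+0+0+0+0+0+0+0+0+0+0+0+0 mod 2 = 1
  c[9] = d·G[:,9] = (00011111111000100100001111)·(00000100000000000000000000) mod 2 = 0+0+0+0+0+1+0+0+0+0+0+0+0+0+0+0+0+0+0+0+0+0+0+0+0+0 mod 2 = 1
  c[10] = d·G[:,10] = (00011111111000100100001111)·(00000010000000000000000000) mod 2 = 0+0+0+0+0+0+1+0+0+0+0+0+0+0+0+0+0+0+0+0+0+0+0+0+0+0 mod 2 = 1
  c[11] = d·G[:,11] = (00011111111000100100001111)·(00000001000000000000000000) mod 2 = 0+0+0+0+0+0+0+1+0+0+0+0+0+0+0+0+0+0+0+0+0+0+0+0+0+0 mod 2 = 1
  c[12] = d·G[:,12] = (00011111111000100100001111)·(00000000100000000000000000) mod 2 = 0+0+0+0+0+0+0+0+1+0+0+0+0+0+0+0+0+0+0+0+0+0+0+0+0+0 mod 2 = 1
  c[13] = d·G[:,13] = (00011111111000100100001111)·(00000000010000000000000000) mod 2 = 0+0+0+0+0+0+0+0+0+1+0+0+0+0+0+0+0+0+0+0+0+0+0+0+0+0 mod 2 = 1
  c[14] = d·G[:,14] = (00011111111000100100001111)·(00000000001000000000000000) mod 2 = 0+0+0+0+0+0+0+0+0+0+1+0+0+0+0+0+0+0+0+0+0+0+0+0+0+0 mod 2 = 1
  c[15] = d·G[:,15] = (00011111111000100100001111)·(00000000000111111111111111) mod 2 = 0+0+0+0+0+0+0+0+0+0+0+0+0+0+1+0+0+1+0+0+0+0+1+1+1+1 mod 2 = 0
  c[16] = d·G[:,16] = (00011111111000100100001111)·(00000000000100000000000000) mod 2 = 0+0+0+0+0+0+0+0+0+0+0+0+0+0+0+0+0+0+0+0+0+0+0+0+0+0 mod 2 = 0
  c[17] = d·G[:,17] = (00011111111000100100001111)·(00000000000010000000000000) mod 2 = 0+0+0+0+0+0+0+0+0+0+0+0+0+0+0+0+0+0+0+0+0+0+0+0+0+0 mod 2 = 0
  c[18] = d·G[:,18] = (00011111111000100100001111)·(00000000000001000000000000) mod 2 = 0+0+0+0+0+0+0+0+0+0+0+0+0+0+0+0+0+0+0+0+0+0+0+0+0+0 mod 2 = 0
  c[19] = d·G[:,19] = (00011111111000100100001111)·(00000000000000100000000000) mod 2 = 0+0+0+0+0+0+0+0+0+0+0+0+0+0+1+0+0+0+0+0+0+0+0+0+0+0 mod 2 = 1
  c[20] = d·G[:,20] = (00011111111000100100001111)·(00000000000000010000000000) mod 2 = 0+0+0+0+0+0+0+0+0+0+0+0+0+0+0+0+0+0+0+0+0+0+0+0+0+0 mod 2 = 0
  c[21] = d·G[:,21] = (00011111111000100100001111)·(00000000000000001000000000) mod 2 = 0+0+0+0+0+0+0+0+0+0+0+0+0+0+0+0+0+0+0+0+0+0+0+0+0+0 mod 2 = 0
  c[22] = d·G[:,22] = (00011111111000100100001111)·(00000000000000000100000000) mod 2 = 0+0+0+0+0+0+0+0+0+0+0+0+0+0+0+0+0+1+0+0+0+0+0+0+0+0 mod 2 = 1
  c[23] = d·G[:,23] = (00011111111000100100001111)·(00000000000000000010000000) mod 2 = 0+0+0+0+0+0+0+0+0+0+0+0+0+0+0+0+0+0+0+0+0+0+0+0+0+0 mod 2 = 0
  c[24] = d·G[:,24] = (00011111111000100100001111)·(00000000000000000001000000) mod 2 = 0+0+0+0+0+0+0+0+0+0+0+0+0+0+0+0+0+0+0+0+0+0+0+0+0+0 mod 2 = 0
  c[25] = d·G[:,25] = (00011111111000100100001111)·(00000000000000000000100000) mod 2 = 0+0+0+0+0+0+0+0+0+0+0+0+0+0+0+0+0+0+0+0+0+0+0+0+0+0 mod 2 = 0
  c[26] = d·G[:,26] = (00011111111000100100001111)·(00000000000000000000010000) mod 2 = 0+0+0+0+0+0+0+0+0+0+0+0+0+0+0+0+0+0+0+0+0+0+0+0+0+0 mod 2 = 0
  c[27] = d·G[:,27] = (00011111111000100100001111)·(00000000000000000000001000) mod 2 = 0+0+0+0+0+0+0+0+0+0+0+0+0+0+0+0+0+0+0+0+0+0+1+0+0+0 mod 2 = 1
  c[28] = d·G[:,28] = (00011111111000100100001111)·(00000000000000000000000100) mod 2 = 0+0+0+0+0+0+0+0+0+0+0+0+0+0+0+0+0+0+0+0+0+0+0+1+0+0 mod 2 = 1
  c[29] = d·G[:,29] = (00011111111000100100001111)·(00000000000000000000000010) mod 2 = 0+0+0+0+0+0+0+0+0+0+0+0+0+0+0+0+0+0+0+0+0+0+0+0+1+0 mod 2 = 1
  c[30] = d·G[:,30] = (00011111111000100100001111)·(00000000000000000000000001) mod 2 = 0+0+0+0+0+0+0+0+0+0+0+0+0+0+0+0+0+0+0+0+0+0+0+0+0+1 mod 2 = 1
Codeword = 0001001111111110000100100001111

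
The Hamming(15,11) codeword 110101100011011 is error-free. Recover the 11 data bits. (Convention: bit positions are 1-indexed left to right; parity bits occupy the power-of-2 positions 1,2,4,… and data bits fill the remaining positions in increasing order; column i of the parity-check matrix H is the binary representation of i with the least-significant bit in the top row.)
Parity bits occupy power-of-2 positions; data bits are at positions {3,5,6,7,9,10,11,12,13,14,15} (1-indexed).
Extract: c[3]=0 c[5]=0 c[6]=1 c[7]=1 c[9]=0 c[10]=0 c[11]=1 c[12]=1 c[13]=0 c[14]=1 c[15]=1
Data = 00110011011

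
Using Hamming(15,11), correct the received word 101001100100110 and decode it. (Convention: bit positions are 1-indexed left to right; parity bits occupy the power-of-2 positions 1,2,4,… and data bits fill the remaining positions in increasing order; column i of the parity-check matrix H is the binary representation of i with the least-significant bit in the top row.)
Syndrome s = H · r^T (mod 2), r = 101001100100110:
  s[0] = (101010101010101)·(101001100100110) mod 2 = 1+0+1+0+0+0+1+0+0+0+0+0+1+0+0 mod 2 = 0
  s[1] = (011001100110011)·(101001100100110) mod 2 = 0+0+1+0+0+1+1+0+0+1+0+0+0+1+0 mod 2 = 1
  s[2] = (000111100001111)·(101001100100110) mod 2 = 0+0+0+0+0+1+1+0+0+0+0+0+1+1+0 mod 2 = 0
  s[3] = (000000011111111)·(101001100100110) mod 2 = 0+0+0+0+0+0+0+0+0+1+0+0+1+1+0 mod 2 = 1
Syndrome = 0101
Column 10 of H equals this syndrome → error at bit 10 (1-indexed).
Flip bit 10: 101001100100110 → 101001100000110
Extract data bits at positions {3,5,6,7,9,10,11,12,13,14,15}: 10110000110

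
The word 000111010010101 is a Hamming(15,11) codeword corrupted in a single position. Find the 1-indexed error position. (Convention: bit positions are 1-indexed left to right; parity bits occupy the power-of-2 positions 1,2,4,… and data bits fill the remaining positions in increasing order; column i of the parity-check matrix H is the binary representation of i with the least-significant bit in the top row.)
Syndrome s = H · r^T (mod 2), r = 000111010010101:
  s[0] = (101010101010101)·(000111010010101) mod 2 = 0+0+0+0+1+0+0+0+0+0+1+0+1+0+1 mod 2 = 0
  s[1] = (011001100110011)·(000111010010101) mod 2 = 0+0+0+0+0+1+0+0+0+0+1+0+0+0+1 mod 2 = 1
  s[2] = (000111100001111)·(000111010010101) mod 2 = 0+0+0+1+1+1+0+0+0+0+0+0+1+0+1 mod 2 = 1
  s[3] = (000000011111111)·(000111010010101) mod 2 = 0+0+0+0+0+0+0+1+0+0+1+0+1+0+1 mod 2 = 0
Syndrome = 0110
Column i of H is the binary representation of i, so the syndrome is the binary index of the flipped bit.
Read s = 0110 with s[0] as LSB: 0·2^0 + 1·2^1 + 1·2^2 + 0·2^3 = 6.
Error is at bit position 6.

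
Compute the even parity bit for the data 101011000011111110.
Sum of data bits: 1+0+1+0+1+1+0+0+0+0+1+1+1+1+1+1+1+0 = 11.
11 mod 2 = 1, so parity bit = 1.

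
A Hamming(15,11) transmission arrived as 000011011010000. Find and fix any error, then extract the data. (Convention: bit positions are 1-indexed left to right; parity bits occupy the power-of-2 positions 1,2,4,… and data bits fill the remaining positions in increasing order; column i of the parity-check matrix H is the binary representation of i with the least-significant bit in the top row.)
Syndrome s = H · r^T (mod 2), r = 000011011010000:
  s[0] = (101010101010101)·(000011011010000) mod 2 = 0+0+0+0+1+0+0+0+1+0+1+0+0+0+0 mod 2 = 1
  s[1] = (011001100110011)·(000011011010000) mod 2 = 0+0+0+0+0+1+0+0+0+0+1+0+0+0+0 mod 2 = 0
  s[2] = (000111100001111)·(000011011010000) mod 2 = 0+0+0+0+1+1+0+0+0+0+0+0+0+0+0 mod 2 = 0
  s[3] = (000000011111111)·(000011011010000) mod 2 = 0+0+0+0+0+0+0+1+1+0+1+0+0+0+0 mod 2 = 1
Syndrome = 1001
Column 9 of H equals this syndrome → error at bit 9 (1-indexed).
Flip bit 9: 000011011010000 → 000011010010000
Extract data bits at positions {3,5,6,7,9,10,11,12,13,14,15}: 01100010000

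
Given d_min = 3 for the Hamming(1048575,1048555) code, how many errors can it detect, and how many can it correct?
Detection only: up to d_min − 1 = 2 errors.
Correction: up to ⌊(d_min − 1)/2⌋ = ⌊2/2⌋ = 1 errors.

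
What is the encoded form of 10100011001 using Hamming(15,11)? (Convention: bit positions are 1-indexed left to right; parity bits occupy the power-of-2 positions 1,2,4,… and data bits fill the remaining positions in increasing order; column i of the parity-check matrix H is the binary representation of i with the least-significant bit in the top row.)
Codeword c = d · G (mod 2), d = 10100011001:
  c[0] = d·G[:,0] = (10100011001)·(11011010101) mod 2 = 1+0+0+0+0+0+1+0+0+0+1 mod 2 = 1
  c[1] = d·G[:,1] = (10100011001)·(10110110011) mod 2 = 1+0+1+0+0+0+1+0+0+0+1 mod 2 = 0
  c[2] = d·G[:,2] = (10100011001)·(10000000000) mod 2 = 1+0+0+0+0+0+0+0+0+0+0 mod 2 = 1
  c[3] = d·G[:,3] = (10100011001)·(01110001111) mod 2 = 0+0+1+0+0+0+0+1+0+0+1 mod 2 = 1
  c[4] = d·G[:,4] = (10100011001)·(01000000000) mod 2 = 0+0+0+0+0+0+0+0+0+0+0 mod 2 = 0
  c[5] = d·G[:,5] = (10100011001)·(00100000000) mod 2 = 0+0+1+0+0+0+0+0+0+0+0 mod 2 = 1
  c[6] = d·G[:,6] = (10100011001)·(00010000000) mod 2 = 0+0+0+0+0+0+0+0+0+0+0 mod 2 = 0
  c[7] = d·G[:,7] = (10100011001)·(00001111111) mod 2 = 0+0+0+0+0+0+1+1+0+0+1 mod 2 = 1
  c[8] = d·G[:,8] = (10100011001)·(00001000000) mod 2 = 0+0+0+0+0+0+0+0+0+0+0 mod 2 = 0
  c[9] = d·G[:,9] = (10100011001)·(00000100000) mod 2 = 0+0+0+0+0+0+0+0+0+0+0 mod 2 = 0
  c[10] = d·G[:,10] = (10100011001)·(00000010000) mod 2 = 0+0+0+0+0+0+1+0+0+0+0 mod 2 = 1
  c[11] = d·G[:,11] = (10100011001)·(00000001000) mod 2 = 0+0+0+0+0+0+0+1+0+0+0 mod 2 = 1
  c[12] = d·G[:,12] = (10100011001)·(00000000100) mod 2 = 0+0+0+0+0+0+0+0+0+0+0 mod 2 = 0
  c[13] = d·G[:,13] = (10100011001)·(00000000010) mod 2 = 0+0+0+0+0+0+0+0+0+0+0 mod 2 = 0
  c[14] = d·G[:,14] = (10100011001)·(00000000001) mod 2 = 0+0+0+0+0+0+0+0+0+0+1 mod 2 = 1
Codeword = 101101010011001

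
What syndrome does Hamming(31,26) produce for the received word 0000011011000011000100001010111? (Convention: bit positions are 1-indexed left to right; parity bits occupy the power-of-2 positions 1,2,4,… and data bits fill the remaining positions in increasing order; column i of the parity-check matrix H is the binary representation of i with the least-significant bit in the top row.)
Syndrome s = H · r^T (mod 2), r = 0000011011000011000100001010111:
  s[0] = (1010101010101010101010101010101)·(0000011011000011000100001010111) mod 2 = 0+0+0+0+0+0+1+0+1+0+0+0+0+0+1+0+0+0+0+0+0+0+0+0+1+0+1+0+1+0+1 mod 2 = 1
  s[1] = (0110011001100110011001100110011)·(0000011011000011000100001010111) mod 2 = 0+0+0+0+0+1+1+0+0+1+0+0+0+0+1+0+0+0+0+0+0+0+0+0+0+0+1+0+0+1+1 mod 2 = 1
  s[2] = (0001111000011110000111100001111)·(0000011011000011000100001010111) mod 2 = 0+0+0+0+0+1+1+0+0+0+0+0+0+0+1+0+0+0+0+1+0+0+0+0+0+0+0+0+1+1+1 mod 2 = 1
  s[3] = (0000000111111110000000011111111)·(0000011011000011000100001010111) mod 2 = 0+0+0+0+0+0+0+0+1+1+0+0+0+0+1+0+0+0+0+0+0+0+0+0+1+0+1+0+1+1+1 mod 2 = 0
  s[4] = (0000000000000001111111111111111)·(0000011011000011000100001010111) mod 2 = 0+0+0+0+0+0+0+0+0+0+0+0+0+0+0+1+0+0+0+1+0+0+0+0+1+0+1+0+1+1+1 mod 2 = 1
Syndrome = 11101
Non-zero syndrome: error at position 23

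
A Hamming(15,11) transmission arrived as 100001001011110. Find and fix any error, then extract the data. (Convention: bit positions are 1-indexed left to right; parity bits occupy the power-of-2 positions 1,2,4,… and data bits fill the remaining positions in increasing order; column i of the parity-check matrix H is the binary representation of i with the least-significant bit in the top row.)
Syndrome s = H · r^T (mod 2), r = 100001001011110:
  s[0] = (101010101010101)·(100001001011110) mod 2 = 1+0+0+0+0+0+0+0+1+0+1+0+1+0+0 mod 2 = 0
  s[1] = (011001100110011)·(100001001011110) mod 2 = 0+0+0+0+0+1+0+0+0+0+1+0+0+1+0 mod 2 = 1
  s[2] = (000111100001111)·(100001001011110) mod 2 = 0+0+0+0+0+1+0+0+0+0+0+1+1+1+0 mod 2 = 0
  s[3] = (000000011111111)·(100001001011110) mod 2 = 0+0+0+0+0+0+0+0+1+0+1+1+1+1+0 mod 2 = 1
Syndrome = 0101
Column 10 of H equals this syndrome → error at bit 10 (1-indexed).
Flip bit 10: 100001001011110 → 100001001111110
Extract data bits at positions {3,5,6,7,9,10,11,12,13,14,15}: 00101111110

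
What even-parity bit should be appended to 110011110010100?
Sum of data bits: 1+1+0+0+1+1+1+1+0+0+1+0+1+0+0 = 8.
8 mod 2 = 0, so parity bit = 0.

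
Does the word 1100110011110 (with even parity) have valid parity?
Sum of all bits: 1+1+0+0+1+1+0+0+1+1+1+1+0 = 8; 8 mod 2 = 0. Result is 0 → valid parity.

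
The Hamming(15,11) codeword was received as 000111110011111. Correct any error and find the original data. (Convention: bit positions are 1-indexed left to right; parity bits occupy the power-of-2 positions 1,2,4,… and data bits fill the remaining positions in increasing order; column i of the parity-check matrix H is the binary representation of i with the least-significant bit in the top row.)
Syndrome s = H · r^T (mod 2), r = 000111110011111:
  s[0] = (101010101010101)·(000111110011111) mod 2 = 0+0+0+0+1+0+1+0+0+0+1+0+1+0+1 mod 2 = 1
  s[1] = (011001100110011)·(000111110011111) mod 2 = 0+0+0+0+0+1+1+0+0+0+1+0+0+1+1 mod 2 = 1
  s[2] = (000111100001111)·(000111110011111) mod 2 = 0+0+0+1+1+1+1+0+0+0+0+1+1+1+1 mod 2 = 0
  s[3] = (000000011111111)·(000111110011111) mod 2 = 0+0+0+0+0+0+0+1+0+0+1+1+1+1+1 mod 2 = 0
Syndrome = 1100
Column 3 of H equals this syndrome → error at bit 3 (1-indexed).
Flip bit 3: 000111110011111 → 001111110011111
Extract data bits at positions {3,5,6,7,9,10,11,12,13,14,15}: 11110011111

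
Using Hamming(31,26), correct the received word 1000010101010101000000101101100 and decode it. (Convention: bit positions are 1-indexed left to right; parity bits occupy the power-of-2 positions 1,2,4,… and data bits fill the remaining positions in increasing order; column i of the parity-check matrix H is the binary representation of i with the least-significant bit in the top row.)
Syndrome s = H · r^T (mod 2), r = 1000010101010101000000101101100:
  s[0] = (1010101010101010101010101010101)·(1000010101010101000000101101100) mod 2 = 1+0+0+0+0+0+0+0+0+0+0+0+0+0+0+0+0+0+0+0+0+0+1+0+1+0+0+0+1+0+0 mod 2 = 0
  s[1] = (0110011001100110011001100110011)·(1000010101010101000000101101100) mod 2 = 0+0+0+0+0+1+0+0+0+1+0+0+0+1+0+0+0+0+0+0+0+0+1+0+0+1+0+0+0+0+0 mod 2 = 1
  s[2] = (0001111000011110000111100001111)·(1000010101010101000000101101100) mod 2 = 0+0+0+0+0+1+0+0+0+0+0+1+0+1+0+0+0+0+0+0+0+0+1+0+0+0+0+1+1+0+0 mod 2 = 0
  s[3] = (0000000111111110000000011111111)·(1000010101010101000000101101100) mod 2 = 0+0+0+0+0+0+0+1+0+1+0+1+0+1+0+0+0+0+0+0+0+0+0+0+1+1+0+1+1+0+0 mod 2 = 0
  s[4] = (0000000000000001111111111111111)·(1000010101010101000000101101100) mod 2 = 0+0+0+0+0+0+0+0+0+0+0+0+0+0+0+1+0+0+0+0+0+0+1+0+1+1+0+1+1+0+0 mod 2 = 0
Syndrome = 01000
Column 2 of H equals this syndrome → error at bit 2 (1-indexed).
Flip bit 2: 1000010101010101000000101101100 → 1100010101010101000000101101100
Extract data bits at positions {3,5,6,7,9,10,11,12,13,14,15,17,18,19,20,21,22,23,24,25,26,27,28,29,30,31}: 00100101010000000101101100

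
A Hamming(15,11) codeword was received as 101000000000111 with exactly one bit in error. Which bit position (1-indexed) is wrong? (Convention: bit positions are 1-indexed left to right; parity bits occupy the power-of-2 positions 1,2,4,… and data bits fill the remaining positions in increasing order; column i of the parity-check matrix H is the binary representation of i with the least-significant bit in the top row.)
Syndrome s = H · r^T (mod 2), r = 101000000000111:
  s[0] = (101010101010101)·(101000000000111) mod 2 = 1+0+1+0+0+0+0+0+0+0+0+0+1+0+1 mod 2 = 0
  s[1] = (011001100110011)·(101000000000111) mod 2 = 0+0+1+0+0+0+0+0+0+0+0+0+0+1+1 mod 2 = 1
  s[2] = (000111100001111)·(101000000000111) mod 2 = 0+0+0+0+0+0+0+0+0+0+0+0+1+1+1 mod 2 = 1
  s[3] = (000000011111111)·(101000000000111) mod 2 = 0+0+0+0+0+0+0+0+0+0+0+0+1+1+1 mod 2 = 1
Syndrome = 0111
Column i of H is the binary representation of i, so the syndrome is the binary index of the flipped bit.
Read s = 0111 with s[0] as LSB: 0·2^0 + 1·2^1 + 1·2^2 + 1·2^3 = 14.
Error is at bit position 14.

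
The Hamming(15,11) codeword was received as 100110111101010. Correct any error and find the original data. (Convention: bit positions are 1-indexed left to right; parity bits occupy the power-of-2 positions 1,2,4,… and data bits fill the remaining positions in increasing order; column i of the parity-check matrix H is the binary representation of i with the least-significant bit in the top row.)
Syndrome s = H · r^T (mod 2), r = 100110111101010:
  s[0] = (101010101010101)·(100110111101010) mod 2 = 1+0+0+0+1+0+1+0+1+0+0+0+0+0+0 mod 2 = 0
  s[1] = (011001100110011)·(100110111101010) mod 2 = 0+0+0+0+0+0+1+0+0+1+0+0+0+1+0 mod 2 = 1
  s[2] = (000111100001111)·(100110111101010) mod 2 = 0+0+0+1+1+0+1+0+0+0+0+1+0+1+0 mod 2 = 1
  s[3] = (000000011111111)·(100110111101010) mod 2 = 0+0+0+0+0+0+0+1+1+1+0+1+0+1+0 mod 2 = 1
Syndrome = 0111
Column 14 of H equals this syndrome → error at bit 14 (1-indexed).
Flip bit 14: 100110111101010 → 100110111101000
Extract data bits at positions {3,5,6,7,9,10,11,12,13,14,15}: 01011101000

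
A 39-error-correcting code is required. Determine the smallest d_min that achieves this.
Correcting t errors requires d_min ≥ 2t + 1 = 2·39 + 1 = 79.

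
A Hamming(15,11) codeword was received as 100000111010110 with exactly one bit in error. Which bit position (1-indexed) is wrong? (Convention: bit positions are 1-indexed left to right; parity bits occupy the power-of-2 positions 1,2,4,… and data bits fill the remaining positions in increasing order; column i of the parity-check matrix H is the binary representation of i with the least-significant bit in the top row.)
Syndrome s = H · r^T (mod 2), r = 100000111010110:
  s[0] = (101010101010101)·(100000111010110) mod 2 = 1+0+0+0+0+0+1+0+1+0+1+0+1+0+0 mod 2 = 1
  s[1] = (011001100110011)·(100000111010110) mod 2 = 0+0+0+0+0+0+1+0+0+0+1+0+0+1+0 mod 2 = 1
  s[2] = (000111100001111)·(100000111010110) mod 2 = 0+0+0+0+0+0+1+0+0+0+0+0+1+1+0 mod 2 = 1
  s[3] = (000000011111111)·(100000111010110) mod 2 = 0+0+0+0+0+0+0+1+1+0+1+0+1+1+0 mod 2 = 1
Syndrome = 1111
Column i of H is the binary representation of i, so the syndrome is the binary index of the flipped bit.
Read s = 1111 with s[0] as LSB: 1·2^0 + 1·2^1 + 1·2^2 + 1·2^3 = 15.
Error is at bit position 15.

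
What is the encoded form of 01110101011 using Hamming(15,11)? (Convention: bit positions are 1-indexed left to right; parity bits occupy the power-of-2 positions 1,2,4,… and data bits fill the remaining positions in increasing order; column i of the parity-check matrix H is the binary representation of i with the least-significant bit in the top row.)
Codeword c = d · G (mod 2), d = 01110101011:
  c[0] = d·G[:,0] = (01110101011)·(11011010101) mod 2 = 0+1+0+1+0+0+0+0+0+0+1 mod 2 = 1
  c[1] = d·G[:,1] = (01110101011)·(10110110011) mod 2 = 0+0+1+1+0+1+0+0+0+1+1 mod 2 = 1
  c[2] = d·G[:,2] = (01110101011)·(10000000000) mod 2 = 0+0+0+0+0+0+0+0+0+0+0 mod 2 = 0
  c[3] = d·G[:,3] = (01110101011)·(01110001111) mod 2 = 0+1+1+1+0+0+0+1+0+1+1 mod 2 = 0
  c[4] = d·G[:,4] = (01110101011)·(01000000000) mod 2 = 0+1+0+0+0+0+0+0+0+0+0 mod 2 = 1
  c[5] = d·G[:,5] = (01110101011)·(00100000000) mod 2 = 0+0+1+0+0+0+0+0+0+0+0 mod 2 = 1
  c[6] = d·G[:,6] = (01110101011)·(00010000000) mod 2 = 0+0+0+1+0+0+0+0+0+0+0 mod 2 = 1
  c[7] = d·G[:,7] = (01110101011)·(00001111111) mod 2 = 0+0+0+0+0+1+0+1+0+1+1 mod 2 = 0
  c[8] = d·G[:,8] = (01110101011)·(00001000000) mod 2 = 0+0+0+0+0+0+0+0+0+0+0 mod 2 = 0
  c[9] = d·G[:,9] = (01110101011)·(00000100000) mod 2 = 0+0+0+0+0+1+0+0+0+0+0 mod 2 = 1
  c[10] = d·G[:,10] = (01110101011)·(00000010000) mod 2 = 0+0+0+0+0+0+0+0+0+0+0 mod 2 = 0
  c[11] = d·G[:,11] = (01110101011)·(00000001000) mod 2 = 0+0+0+0+0+0+0+1+0+0+0 mod 2 = 1
  c[12] = d·G[:,12] = (01110101011)·(00000000100) mod 2 = 0+0+0+0+0+0+0+0+0+0+0 mod 2 = 0
  c[13] = d·G[:,13] = (01110101011)·(00000000010) mod 2 = 0+0+0+0+0+0+0+0+0+1+0 mod 2 = 1
  c[14] = d·G[:,14] = (01110101011)·(00000000001) mod 2 = 0+0+0+0+0+0+0+0+0+0+1 mod 2 = 1
Codeword = 110011100101011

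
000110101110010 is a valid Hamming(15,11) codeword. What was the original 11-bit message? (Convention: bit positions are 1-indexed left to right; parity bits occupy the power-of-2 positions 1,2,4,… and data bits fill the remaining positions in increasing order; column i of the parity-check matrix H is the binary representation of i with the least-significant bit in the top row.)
Parity bits occupy power-of-2 positions; data bits are at positions {3,5,6,7,9,10,11,12,13,14,15} (1-indexed).
Extract: c[3]=0 c[5]=1 c[6]=0 c[7]=1 c[9]=1 c[10]=1 c[11]=1 c[12]=0 c[13]=0 c[14]=1 c[15]=0
Data = 01011110010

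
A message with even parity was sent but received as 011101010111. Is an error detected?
Sum of received bits: 0+1+1+1+0+1+0+1+0+1+1+1 = 8; 8 mod 2 = 0. Result is 0 → no error detected.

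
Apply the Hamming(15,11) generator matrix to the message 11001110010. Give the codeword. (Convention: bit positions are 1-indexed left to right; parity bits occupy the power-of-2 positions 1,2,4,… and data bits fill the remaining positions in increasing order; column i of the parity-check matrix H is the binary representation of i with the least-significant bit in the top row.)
Codeword c = d · G (mod 2), d = 11001110010:
  c[0] = d·G[:,0] = (11001110010)·(11011010101) mod 2 = 1+1+0+0+1+0+1+0+0+0+0 mod 2 = 0
  c[1] = d·G[:,1] = (11001110010)·(10110110011) mod 2 = 1+0+0+0+0+1+1+0+0+1+0 mod 2 = 0
  c[2] = d·G[:,2] = (11001110010)·(10000000000) mod 2 = 1+0+0+0+0+0+0+0+0+0+0 mod 2 = 1
  c[3] = d·G[:,3] = (11001110010)·(01110001111) mod 2 = 0+1+0+0+0+0+0+0+0+1+0 mod 2 = 0
  c[4] = d·G[:,4] = (11001110010)·(01000000000) mod 2 = 0+1+0+0+0+0+0+0+0+0+0 mod 2 = 1
  c[5] = d·G[:,5] = (11001110010)·(00100000000) mod 2 = 0+0+0+0+0+0+0+0+0+0+0 mod 2 = 0
  c[6] = d·G[:,6] = (11001110010)·(00010000000) mod 2 = 0+0+0+0+0+0+0+0+0+0+0 mod 2 = 0
  c[7] = d·G[:,7] = (11001110010)·(00001111111) mod 2 = 0+0+0+0+1+1+1+0+0+1+0 mod 2 = 0
  c[8] = d·G[:,8] = (11001110010)·(00001000000) mod 2 = 0+0+0+0+1+0+0+0+0+0+0 mod 2 = 1
  c[9] = d·G[:,9] = (11001110010)·(00000100000) mod 2 = 0+0+0+0+0+1+0+0+0+0+0 mod 2 = 1
  c[10] = d·G[:,10] = (11001110010)·(00000010000) mod 2 = 0+0+0+0+0+0+1+0+0+0+0 mod 2 = 1
  c[11] = d·G[:,11] = (11001110010)·(00000001000) mod 2 = 0+0+0+0+0+0+0+0+0+0+0 mod 2 = 0
  c[12] = d·G[:,12] = (11001110010)·(00000000100) mod 2 = 0+0+0+0+0+0+0+0+0+0+0 mod 2 = 0
  c[13] = d·G[:,13] = (11001110010)·(00000000010) mod 2 = 0+0+0+0+0+0+0+0+0+1+0 mod 2 = 1
  c[14] = d·G[:,14] = (11001110010)·(00000000001) mod 2 = 0+0+0+0+0+0+0+0+0+0+0 mod 2 = 0
Codeword = 001010001110010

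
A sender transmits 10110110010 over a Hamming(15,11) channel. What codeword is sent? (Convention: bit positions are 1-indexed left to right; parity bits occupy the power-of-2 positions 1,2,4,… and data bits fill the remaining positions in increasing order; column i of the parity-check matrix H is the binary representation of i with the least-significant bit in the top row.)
Codeword c = d · G (mod 2), d = 10110110010:
  c[0] = d·G[:,0] = (10110110010)·(11011010101) mod 2 = 1+0+0+1+0+0+1+0+0+0+0 mod 2 = 1
  c[1] = d·G[:,1] = (10110110010)·(10110110011) mod 2 = 1+0+1+1+0+1+1+0+0+1+0 mod 2 = 0
  c[2] = d·G[:,2] = (10110110010)·(10000000000) mod 2 = 1+0+0+0+0+0+0+0+0+0+0 mod 2 = 1
  c[3] = d·G[:,3] = (10110110010)·(01110001111) mod 2 = 0+0+1+1+0+0+0+0+0+1+0 mod 2 = 1
  c[4] = d·G[:,4] = (10110110010)·(01000000000) mod 2 = 0+0+0+0+0+0+0+0+0+0+0 mod 2 = 0
  c[5] = d·G[:,5] = (10110110010)·(00100000000) mod 2 = 0+0+1+0+0+0+0+0+0+0+0 mod 2 = 1
  c[6] = d·G[:,6] = (10110110010)·(00010000000) mod 2 = 0+0+0+1+0+0+0+0+0+0+0 mod 2 = 1
  c[7] = d·G[:,7] = (10110110010)·(00001111111) mod 2 = 0+0+0+0+0+1+1+0+0+1+0 mod 2 = 1
  c[8] = d·G[:,8] = (10110110010)·(00001000000) mod 2 = 0+0+0+0+0+0+0+0+0+0+0 mod 2 = 0
  c[9] = d·G[:,9] = (10110110010)·(00000100000) mod 2 = 0+0+0+0+0+1+0+0+0+0+0 mod 2 = 1
  c[10] = d·G[:,10] = (10110110010)·(00000010000) mod 2 = 0+0+0+0+0+0+1+0+0+0+0 mod 2 = 1
  c[11] = d·G[:,11] = (10110110010)·(00000001000) mod 2 = 0+0+0+0+0+0+0+0+0+0+0 mod 2 = 0
  c[12] = d·G[:,12] = (10110110010)·(00000000100) mod 2 = 0+0+0+0+0+0+0+0+0+0+0 mod 2 = 0
  c[13] = d·G[:,13] = (10110110010)·(00000000010) mod 2 = 0+0+0+0+0+0+0+0+0+1+0 mod 2 = 1
  c[14] = d·G[:,14] = (10110110010)·(00000000001) mod 2 = 0+0+0+0+0+0+0+0+0+0+0 mod 2 = 0
Codeword = 101101110110010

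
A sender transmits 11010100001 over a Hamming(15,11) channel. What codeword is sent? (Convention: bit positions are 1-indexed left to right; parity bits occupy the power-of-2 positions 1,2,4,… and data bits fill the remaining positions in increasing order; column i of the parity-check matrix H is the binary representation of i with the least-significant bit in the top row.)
Codeword c = d · G (mod 2), d = 11010100001:
  c[0] = d·G[:,0] = (11010100001)·(11011010101) mod 2 = 1+1+0+1+0+0+0+0+0+0+1 mod 2 = 0
  c[1] = d·G[:,1] = (11010100001)·(10110110011) mod 2 = 1+0+0+1+0+1+0+0+0+0+1 mod 2 = 0
  c[2] = d·G[:,2] = (11010100001)·(10000000000) mod 2 = 1+0+0+0+0+0+0+0+0+0+0 mod 2 = 1
  c[3] = d·G[:,3] = (11010100001)·(01110001111) mod 2 = 0+1+0+1+0+0+0+0+0+0+1 mod 2 = 1
  c[4] = d·G[:,4] = (11010100001)·(01000000000) mod 2 = 0+1+0+0+0+0+0+0+0+0+0 mod 2 = 1
  c[5] = d·G[:,5] = (11010100001)·(00100000000) mod 2 = 0+0+0+0+0+0+0+0+0+0+0 mod 2 = 0
  c[6] = d·G[:,6] = (11010100001)·(00010000000) mod 2 = 0+0+0+1+0+0+0+0+0+0+0 mod 2 = 1
  c[7] = d·G[:,7] = (11010100001)·(00001111111) mod 2 = 0+0+0+0+0+1+0+0+0+0+1 mod 2 = 0
  c[8] = d·G[:,8] = (11010100001)·(00001000000) mod 2 = 0+0+0+0+0+0+0+0+0+0+0 mod 2 = 0
  c[9] = d·G[:,9] = (11010100001)·(00000100000) mod 2 = 0+0+0+0+0+1+0+0+0+0+0 mod 2 = 1
  c[10] = d·G[:,10] = (11010100001)·(00000010000) mod 2 = 0+0+0+0+0+0+0+0+0+0+0 mod 2 = 0
  c[11] = d·G[:,11] = (11010100001)·(00000001000) mod 2 = 0+0+0+0+0+0+0+0+0+0+0 mod 2 = 0
  c[12] = d·G[:,12] = (11010100001)·(00000000100) mod 2 = 0+0+0+0+0+0+0+0+0+0+0 mod 2 = 0
  c[13] = d·G[:,13] = (11010100001)·(00000000010) mod 2 = 0+0+0+0+0+0+0+0+0+0+0 mod 2 = 0
  c[14] = d·G[:,14] = (11010100001)·(00000000001) mod 2 = 0+0+0+0+0+0+0+0+0+0+1 mod 2 = 1
Codeword = 001110100100001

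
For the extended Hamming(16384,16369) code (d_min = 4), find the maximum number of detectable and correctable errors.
Detection only: up to d_min − 1 = 3 errors.
Correction: up to ⌊(d_min − 1)/2⌋ = ⌊3/2⌋ = 1 errors.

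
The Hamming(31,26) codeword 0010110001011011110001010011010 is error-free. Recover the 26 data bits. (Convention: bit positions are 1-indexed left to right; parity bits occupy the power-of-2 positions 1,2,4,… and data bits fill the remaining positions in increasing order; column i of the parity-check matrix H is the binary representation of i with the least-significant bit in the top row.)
Parity bits occupy power-of-2 positions; data bits are at positions {3,5,6,7,9,10,11,12,13,14,15,17,18,19,20,21,22,23,24,25,26,27,28,29,30,31} (1-indexed).
Extract: c[3]=1 c[5]=1 c[6]=1 c[7]=0 c[9]=0 c[10]=1 c[11]=0 c[12]=1 c[13]=1 c[14]=0 c[15]=1 c[17]=1 c[18]=1 c[19]=0 c[20]=0 c[21]=0 c[22]=1 c[23]=0 c[24]=1 c[25]=0 c[26]=0 c[27]=1 c[28]=1 c[29]=0 c[30]=1 c[31]=0
Data = 11100101101110001010011010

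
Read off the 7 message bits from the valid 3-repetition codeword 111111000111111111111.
Split into 3-bit blocks: 111 111 000 111 111 111 111
Data = 1101111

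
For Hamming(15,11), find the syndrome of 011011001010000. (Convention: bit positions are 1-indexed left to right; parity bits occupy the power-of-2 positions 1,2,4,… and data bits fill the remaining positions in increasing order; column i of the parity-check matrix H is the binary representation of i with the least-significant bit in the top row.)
Syndrome s = H · r^T (mod 2), r = 011011001010000:
  s[0] = (101010101010101)·(011011001010000) mod 2 = 0+0+1+0+1+0+0+0+1+0+1+0+0+0+0 mod 2 = 0
  s[1] = (011001100110011)·(011011001010000) mod 2 = 0+1+1+0+0+1+0+0+0+0+1+0+0+0+0 mod 2 = 0
  s[2] = (000111100001111)·(011011001010000) mod 2 = 0+0+0+0+1+1+0+0+0+0+0+0+0+0+0 mod 2 = 0
  s[3] = (000000011111111)·(011011001010000) mod 2 = 0+0+0+0+0+0+0+0+1+0+1+0+0+0+0 mod 2 = 0
Syndrome = 0000
s = 0: no error detected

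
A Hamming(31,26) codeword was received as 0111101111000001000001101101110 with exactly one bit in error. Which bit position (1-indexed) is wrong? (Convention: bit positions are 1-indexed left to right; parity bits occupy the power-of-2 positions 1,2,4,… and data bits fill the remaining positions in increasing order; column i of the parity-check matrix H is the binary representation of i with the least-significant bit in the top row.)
Syndrome s = H · r^T (mod 2), r = 0111101111000001000001101101110:
  s[0] = (1010101010101010101010101010101)·(0111101111000001000001101101110) mod 2 = 0+0+1+0+1+0+1+0+1+0+0+0+0+0+0+0+0+0+0+0+0+0+1+0+1+0+0+0+1+0+0 mod 2 = 1
  s[1] = (0110011001100110011001100110011)·(0111101111000001000001101101110) mod 2 = 0+1+1+0+0+0+1+0+0+1+0+0+0+0+0+0+0+0+0+0+0+1+1+0+0+1+0+0+0+1+0 mod 2 = 0
  s[2] = (0001111000011110000111100001111)·(0111101111000001000001101101110) mod 2 = 0+0+0+1+1+0+1+0+0+0+0+0+0+0+0+0+0+0+0+0+0+1+1+0+0+0+0+1+1+1+0 mod 2 = 0
  s[3] = (0000000111111110000000011111111)·(0111101111000001000001101101110) mod 2 = 0+0+0+0+0+0+0+1+1+1+0+0+0+0+0+0+0+0+0+0+0+0+0+0+1+1+0+1+1+1+0 mod 2 = 0
  s[4] = (0000000000000001111111111111111)·(0111101111000001000001101101110) mod 2 = 0+0+0+0+0+0+0+0+0+0+0+0+0+0+0+1+0+0+0+0+0+1+1+0+1+1+0+1+1+1+0 mod 2 = 0
Syndrome = 10000
Column i of H is the binary representation of i, so the syndrome is the binary index of the flipped bit.
Read s = 10000 with s[0] as LSB: 1·2^0 + 0·2^1 + 0·2^2 + 0·2^3 + 0·2^4 = 1.
Error is at bit position 1.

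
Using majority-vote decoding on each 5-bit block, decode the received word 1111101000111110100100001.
Split into 5-bit blocks and majority-vote each:
  block 1 = 11111: 5 ones, 0 zeros → 1
  block 2 = 01000: 1 ones, 4 zeros → 0
  block 3 = 11111: 5 ones, 0 zeros → 1
  block 4 = 01001: 2 ones, 3 zeros → 0
  block 5 = 00001: 1 ones, 4 zeros → 0
Decoded = 10100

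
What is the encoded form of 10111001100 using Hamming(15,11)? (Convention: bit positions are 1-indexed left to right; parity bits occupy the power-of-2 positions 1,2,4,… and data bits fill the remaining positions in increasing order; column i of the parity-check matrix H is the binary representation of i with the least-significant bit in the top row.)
Codeword c = d · G (mod 2), d = 10111001100:
  c[0] = d·G[:,0] = (10111001100)·(11011010101) mod 2 = 1+0+0+1+1+0+0+0+1+0+0 mod 2 = 0
  c[1] = d·G[:,1] = (10111001100)·(10110110011) mod 2 = 1+0+1+1+0+0+0+0+0+0+0 mod 2 = 1
  c[2] = d·G[:,2] = (10111001100)·(10000000000) mod 2 = 1+0+0+0+0+0+0+0+0+0+0 mod 2 = 1
  c[3] = d·G[:,3] = (10111001100)·(01110001111) mod 2 = 0+0+1+1+0+0+0+1+1+0+0 mod 2 = 0
  c[4] = d·G[:,4] = (10111001100)·(01000000000) mod 2 = 0+0+0+0+0+0+0+0+0+0+0 mod 2 = 0
  c[5] = d·G[:,5] = (10111001100)·(00100000000) mod 2 = 0+0+1+0+0+0+0+0+0+0+0 mod 2 = 1
  c[6] = d·G[:,6] = (10111001100)·(00010000000) mod 2 = 0+0+0+1+0+0+0+0+0+0+0 mod 2 = 1
  c[7] = d·G[:,7] = (10111001100)·(00001111111) mod 2 = 0+0+0+0+1+0+0+1+1+0+0 mod 2 = 1
  c[8] = d·G[:,8] = (10111001100)·(00001000000) mod 2 = 0+0+0+0+1+0+0+0+0+0+0 mod 2 = 1
  c[9] = d·G[:,9] = (10111001100)·(00000100000) mod 2 = 0+0+0+0+0+0+0+0+0+0+0 mod 2 = 0
  c[10] = d·G[:,10] = (10111001100)·(00000010000) mod 2 = 0+0+0+0+0+0+0+0+0+0+0 mod 2 = 0
  c[11] = d·G[:,11] = (10111001100)·(00000001000) mod 2 = 0+0+0+0+0+0+0+1+0+0+0 mod 2 = 1
  c[12] = d·G[:,12] = (10111001100)·(00000000100) mod 2 = 0+0+0+0+0+0+0+0+1+0+0 mod 2 = 1
  c[13] = d·G[:,13] = (10111001100)·(00000000010) mod 2 = 0+0+0+0+0+0+0+0+0+0+0 mod 2 = 0
  c[14] = d·G[:,14] = (10111001100)·(00000000001) mod 2 = 0+0+0+0+0+0+0+0+0+0+0 mod 2 = 0
Codeword = 011001111001100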